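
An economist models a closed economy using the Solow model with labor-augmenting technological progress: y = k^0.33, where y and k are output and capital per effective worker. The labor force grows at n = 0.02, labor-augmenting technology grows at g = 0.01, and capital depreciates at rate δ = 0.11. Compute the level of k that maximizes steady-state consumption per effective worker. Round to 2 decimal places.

k_gold ≈ 3.60

Break-even investment rate: n + g + δ = 0.02 + 0.01 + 0.11 = 0.14.
At the golden rule the marginal product of capital equals n+g+δ: 0.33·k^(0.33−1) = 0.14. Solving, k_gold = (0.33/0.14)^(1/0.67) ≈ 3.5958.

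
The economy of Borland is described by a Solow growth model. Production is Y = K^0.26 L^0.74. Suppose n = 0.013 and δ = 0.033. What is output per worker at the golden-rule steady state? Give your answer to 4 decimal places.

Capital per worker breaks even when investment replaces (n + δ)·k; here n + δ = 0.046.
Maximizing c = f(k) − (n+δ)·k gives f'(k) = n+δ, i.e. 0.26·k^(0.26−1) = 0.046, so k_gold = (0.26/0.046)^(1/0.74) ≈ 10.3874.
Output: y_gold = k_gold^0.26 = 10.3874^0.26 ≈ 1.8378.

y_gold ≈ 1.8378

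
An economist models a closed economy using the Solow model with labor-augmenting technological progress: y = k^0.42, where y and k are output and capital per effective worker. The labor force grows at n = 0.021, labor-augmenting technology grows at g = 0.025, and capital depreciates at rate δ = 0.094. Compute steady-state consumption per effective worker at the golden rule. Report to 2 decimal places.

Break-even investment rate: n + g + δ = 0.021 + 0.025 + 0.094 = 0.14.
At the golden rule the marginal product of capital equals n+g+δ: 0.42·k^(0.42−1) = 0.14. Solving, k_gold = (0.42/0.14)^(1/0.58) ≈ 6.6470.
y_gold = 6.6470^0.42 ≈ 2.2157.
c_gold = y_gold − (n+g+δ)·k_gold = 2.2157 − 0.14·6.6470 ≈ 1.2851.

c_gold ≈ 1.29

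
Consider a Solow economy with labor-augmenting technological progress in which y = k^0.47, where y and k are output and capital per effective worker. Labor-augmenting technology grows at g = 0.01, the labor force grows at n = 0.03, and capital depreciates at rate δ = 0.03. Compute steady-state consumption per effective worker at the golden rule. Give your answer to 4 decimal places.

c_gold ≈ 2.8685

n + g + δ = 0.03 + 0.01 + 0.03 = 0.07.
At the golden rule the marginal product of capital equals n+g+δ: 0.47·k^(0.47−1) = 0.07. Solving, k_gold = (0.47/0.07)^(1/0.53) ≈ 36.3393.
y_gold = 36.3393^0.47 ≈ 5.4122.
c_gold = y_gold − (n+g+δ)·k_gold = 5.4122 − 0.07·36.3393 ≈ 2.8685.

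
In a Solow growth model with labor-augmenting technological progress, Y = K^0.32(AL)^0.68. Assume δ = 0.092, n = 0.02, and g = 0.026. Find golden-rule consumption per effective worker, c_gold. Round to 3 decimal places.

c_gold ≈ 1.010

Break-even investment rate: n + g + δ = 0.02 + 0.026 + 0.092 = 0.138.
At the golden rule the marginal product of capital equals n+g+δ: 0.32·k^(0.32−1) = 0.138. Solving, k_gold = (0.32/0.138)^(1/0.68) ≈ 3.4448.
y_gold = 3.4448^0.32 ≈ 1.4856.
c_gold = y_gold − (n+g+δ)·k_gold = 1.4856 − 0.138·3.4448 ≈ 1.0102.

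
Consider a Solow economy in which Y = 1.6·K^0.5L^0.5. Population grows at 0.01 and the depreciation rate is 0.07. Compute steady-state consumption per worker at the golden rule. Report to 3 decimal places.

Capital per worker breaks even when investment replaces (n + δ)·k; here n + δ = 0.08.
Golden rule sets MPK = n+δ: 0.5·1.6·k^(0.5−1) = 0.08, so k_gold = (0.5·1.6/0.08)^(1/0.5) ≈ 100.0000.
y_gold = 1.6·100.0000^0.5 ≈ 16.0000.
c_gold = y_gold − (n+δ)·k_gold = 16.0000 − 0.08·100.0000 ≈ 8.0000.

c_gold ≈ 8.000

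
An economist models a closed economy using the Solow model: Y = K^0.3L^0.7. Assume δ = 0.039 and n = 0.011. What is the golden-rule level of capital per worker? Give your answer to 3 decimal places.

The effective depreciation rate is n + δ = 0.011 + 0.039 = 0.05.
Maximizing c = f(k) − (n+δ)·k gives f'(k) = n+δ, i.e. 0.3·k^(0.3−1) = 0.05, so k_gold = (0.3/0.05)^(1/0.7) ≈ 12.9314.

k_gold ≈ 12.931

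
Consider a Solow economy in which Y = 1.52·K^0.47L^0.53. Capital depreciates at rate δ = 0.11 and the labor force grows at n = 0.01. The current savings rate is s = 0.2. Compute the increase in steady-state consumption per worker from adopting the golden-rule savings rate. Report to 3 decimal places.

Δc ≈ 1.146

Capital per worker breaks even when investment replaces (n + δ)·k; here n + δ = 0.12.
Current steady state (s = 0.2): k* = (0.2·1.52/0.12)^(1/0.53) ≈ 5.7768, y* = 1.52·5.7768^0.47 ≈ 3.4661, c* = (1−0.2)·3.4661 ≈ 2.7728.
Golden rule sets MPK = n+δ: 0.47·1.52·k^(0.47−1) = 0.12, so k_gold = (0.47·1.52/0.12)^(1/0.53) ≈ 28.9609.
y_gold = 1.52·28.9609^0.47 ≈ 7.3943, c_gold = y_gold − 0.12·k_gold ≈ 3.9190.
Gain: Δc = 3.9190 − 2.7728 ≈ 1.1461.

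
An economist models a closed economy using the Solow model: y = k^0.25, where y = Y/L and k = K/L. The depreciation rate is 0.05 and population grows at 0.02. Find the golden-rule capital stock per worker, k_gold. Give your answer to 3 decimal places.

k_gold ≈ 5.459

Capital per worker breaks even when investment replaces (n + δ)·k; here n + δ = 0.07.
Maximizing c = f(k) − (n+δ)·k gives f'(k) = n+δ, i.e. 0.25·k^(0.25−1) = 0.07, so k_gold = (0.25/0.07)^(1/0.75) ≈ 5.4591.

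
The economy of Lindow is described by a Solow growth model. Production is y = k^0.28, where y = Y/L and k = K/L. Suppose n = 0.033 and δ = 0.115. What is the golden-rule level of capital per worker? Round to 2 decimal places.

k_gold ≈ 2.42

Capital per worker breaks even when investment replaces (n + δ)·k; here n + δ = 0.148.
Maximizing c = f(k) − (n+δ)·k gives f'(k) = n+δ, i.e. 0.28·k^(0.28−1) = 0.148, so k_gold = (0.28/0.148)^(1/0.72) ≈ 2.4243.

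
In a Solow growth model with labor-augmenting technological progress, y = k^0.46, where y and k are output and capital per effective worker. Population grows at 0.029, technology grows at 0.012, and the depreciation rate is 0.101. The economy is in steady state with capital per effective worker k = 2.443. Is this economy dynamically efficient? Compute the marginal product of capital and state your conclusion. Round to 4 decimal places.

Break-even investment rate: n + g + δ = 0.029 + 0.012 + 0.101 = 0.142.
MPK = 0.46·k^(0.46−1) = 0.46·2.443^(-0.54) ≈ 0.2840.
MPK > 0.142, so the economy is dynamically efficient (under-saving).

dynamically efficient; MPK ≈ 0.2840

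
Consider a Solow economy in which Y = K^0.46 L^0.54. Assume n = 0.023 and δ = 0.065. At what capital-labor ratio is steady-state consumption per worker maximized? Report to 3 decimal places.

k_gold ≈ 21.386

n + δ = 0.023 + 0.065 = 0.088.
Maximizing c = f(k) − (n+δ)·k gives f'(k) = n+δ, i.e. 0.46·k^(0.46−1) = 0.088, so k_gold = (0.46/0.088)^(1/0.54) ≈ 21.3865.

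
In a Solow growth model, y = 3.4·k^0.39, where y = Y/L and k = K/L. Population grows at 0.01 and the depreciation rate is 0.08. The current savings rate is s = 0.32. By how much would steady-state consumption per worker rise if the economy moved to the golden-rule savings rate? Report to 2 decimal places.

The effective depreciation rate is n + δ = 0.01 + 0.08 = 0.09.
Current steady state (s = 0.32): k* = (0.32·3.4/0.09)^(1/0.61) ≈ 59.4845, y* = 3.4·59.4845^0.39 ≈ 16.7300, c* = (1−0.32)·16.7300 ≈ 11.3764.
Maximizing c = f(k) − (n+δ)·k gives f'(k) = n+δ, i.e. 0.39·3.4·k^(0.39−1) = 0.09, so k_gold = (0.39·3.4/0.09)^(1/0.61) ≈ 82.2711.
y_gold = 3.4·82.2711^0.39 ≈ 18.9856, c_gold = y_gold − 0.09·k_gold ≈ 11.5812.
Gain: Δc = 11.5812 − 11.3764 ≈ 0.2048.

Δc ≈ 0.20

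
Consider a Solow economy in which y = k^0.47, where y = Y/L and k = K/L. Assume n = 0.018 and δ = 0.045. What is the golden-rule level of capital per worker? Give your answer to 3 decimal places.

Capital per worker breaks even when investment replaces (n + δ)·k; here n + δ = 0.063.
Maximizing c = f(k) − (n+δ)·k gives f'(k) = n+δ, i.e. 0.47·k^(0.47−1) = 0.063, so k_gold = (0.47/0.063)^(1/0.53) ≈ 44.3314.

k_gold ≈ 44.331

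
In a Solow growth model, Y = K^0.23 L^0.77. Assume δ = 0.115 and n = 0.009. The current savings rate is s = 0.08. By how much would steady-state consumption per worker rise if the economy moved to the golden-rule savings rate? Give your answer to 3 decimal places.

Δc ≈ 0.119

Capital per worker breaks even when investment replaces (n + δ)·k; here n + δ = 0.124.
Current steady state (s = 0.08): k* = (0.08/0.124)^(1/0.77) ≈ 0.5660, y* = 0.5660^0.23 ≈ 0.8773, c* = (1−0.08)·0.8773 ≈ 0.8071.
Maximizing c = f(k) − (n+δ)·k gives f'(k) = n+δ, i.e. 0.23·k^(0.23−1) = 0.124, so k_gold = (0.23/0.124)^(1/0.77) ≈ 2.2307.
y_gold = 2.2307^0.23 ≈ 1.2027, c_gold = y_gold − 0.124·k_gold ≈ 0.9260.
Gain: Δc = 0.9260 − 0.8071 ≈ 0.1189.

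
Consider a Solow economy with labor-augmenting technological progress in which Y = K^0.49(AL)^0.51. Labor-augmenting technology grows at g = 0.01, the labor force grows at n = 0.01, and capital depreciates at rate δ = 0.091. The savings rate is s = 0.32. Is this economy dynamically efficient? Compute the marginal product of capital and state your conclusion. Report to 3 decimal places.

dynamically efficient; MPK ≈ 0.170

Break-even investment rate: n + g + δ = 0.01 + 0.01 + 0.091 = 0.111.
Steady-state k*: s·k^0.49 = 0.111·k gives k* = (0.32/0.111)^(1/0.51) ≈ 7.9730.
MPK = 0.49·7.9730^(-0.51) ≈ 0.1700.
MPK > n+g+δ = 0.111, so the economy is dynamically efficient (under-saving).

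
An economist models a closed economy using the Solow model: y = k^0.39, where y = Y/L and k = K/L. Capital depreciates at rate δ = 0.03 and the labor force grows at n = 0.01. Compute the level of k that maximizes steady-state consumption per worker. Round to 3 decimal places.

Capital per worker breaks even when investment replaces (n + δ)·k; here n + δ = 0.04.
Maximizing c = f(k) − (n+δ)·k gives f'(k) = n+δ, i.e. 0.39·k^(0.39−1) = 0.04, so k_gold = (0.39/0.04)^(1/0.61) ≈ 41.8137.

k_gold ≈ 41.814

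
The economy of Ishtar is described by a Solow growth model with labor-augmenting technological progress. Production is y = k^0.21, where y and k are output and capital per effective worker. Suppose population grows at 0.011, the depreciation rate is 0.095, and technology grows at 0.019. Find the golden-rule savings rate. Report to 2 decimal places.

s_gold = 0.21

Break-even investment rate: n + g + δ = 0.011 + 0.019 + 0.095 = 0.125.
At the golden rule MPK = n+g+δ, and in any Cobb-Douglas steady state s = (n+g+δ)·k/y = MPK·k/y = capital's share 0.21.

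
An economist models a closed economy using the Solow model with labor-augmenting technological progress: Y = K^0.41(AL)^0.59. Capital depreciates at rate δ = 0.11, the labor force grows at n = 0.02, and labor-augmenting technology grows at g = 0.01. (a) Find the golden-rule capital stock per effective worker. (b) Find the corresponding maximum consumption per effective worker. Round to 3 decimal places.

(a) k_gold ≈ 6.179; (b) c_gold ≈ 1.245

Capital per effective worker breaks even when investment replaces (n + g + δ)·k; here n + g + δ = 0.14.
Maximizing c = f(k) − (n+g+δ)·k gives f'(k) = n+g+δ, i.e. 0.41·k^(0.41−1) = 0.14, so k_gold = (0.41/0.14)^(1/0.59) ≈ 6.1793.
y_gold = 6.1793^0.41 ≈ 2.1100; c_gold = y_gold − 0.14·k_gold ≈ 1.2449.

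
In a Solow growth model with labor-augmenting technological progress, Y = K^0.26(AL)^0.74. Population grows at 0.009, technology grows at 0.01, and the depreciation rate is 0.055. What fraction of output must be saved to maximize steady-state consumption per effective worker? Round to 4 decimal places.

The effective depreciation rate is n + g + δ = 0.009 + 0.01 + 0.055 = 0.074.
At the golden rule MPK = n+g+δ, and in any Cobb-Douglas steady state s = (n+g+δ)·k/y = MPK·k/y = capital's share 0.26.

s_gold = 0.2600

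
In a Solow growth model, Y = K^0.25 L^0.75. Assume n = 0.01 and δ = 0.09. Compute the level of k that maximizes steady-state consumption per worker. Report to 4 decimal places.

Capital per worker breaks even when investment replaces (n + δ)·k; here n + δ = 0.1.
Setting f'(k) = n+δ gives 0.25·k^(0.25−1) = 0.1, hence k_gold = (0.25/0.1)^(1/0.75) ≈ 3.3930.

k_gold ≈ 3.3930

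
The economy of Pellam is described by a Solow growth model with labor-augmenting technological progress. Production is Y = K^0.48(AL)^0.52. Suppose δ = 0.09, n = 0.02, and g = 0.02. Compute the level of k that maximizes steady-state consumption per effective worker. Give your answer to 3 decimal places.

k_gold ≈ 12.330

Break-even investment rate: n + g + δ = 0.02 + 0.02 + 0.09 = 0.13.
Maximizing c = f(k) − (n+g+δ)·k gives f'(k) = n+g+δ, i.e. 0.48·k^(0.48−1) = 0.13, so k_gold = (0.48/0.13)^(1/0.52) ≈ 12.3298.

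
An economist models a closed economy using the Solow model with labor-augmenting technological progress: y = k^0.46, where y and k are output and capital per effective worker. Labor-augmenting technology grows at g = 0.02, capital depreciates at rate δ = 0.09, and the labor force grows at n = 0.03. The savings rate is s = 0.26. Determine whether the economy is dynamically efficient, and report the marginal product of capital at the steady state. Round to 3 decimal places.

The effective depreciation rate is n + g + δ = 0.03 + 0.02 + 0.09 = 0.14.
Steady-state k*: s·k^0.46 = 0.14·k gives k* = (0.26/0.14)^(1/0.54) ≈ 3.1467.
MPK = 0.46·3.1467^(-0.54) ≈ 0.2477.
MPK > n+g+δ = 0.14, so the economy is dynamically efficient (under-saving).

dynamically efficient; MPK ≈ 0.248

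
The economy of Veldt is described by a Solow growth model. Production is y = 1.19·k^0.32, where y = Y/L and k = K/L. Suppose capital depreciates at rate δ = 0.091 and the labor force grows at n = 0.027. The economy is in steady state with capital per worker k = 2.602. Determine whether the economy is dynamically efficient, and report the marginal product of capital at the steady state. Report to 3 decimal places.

Break-even investment rate: n + δ = 0.027 + 0.091 = 0.118.
MPK = 0.32·1.19·k^(0.32−1) = 0.32·1.19·2.602^(-0.68) ≈ 0.1987.
MPK > 0.118, so the economy is dynamically efficient (under-saving).

dynamically efficient; MPK ≈ 0.199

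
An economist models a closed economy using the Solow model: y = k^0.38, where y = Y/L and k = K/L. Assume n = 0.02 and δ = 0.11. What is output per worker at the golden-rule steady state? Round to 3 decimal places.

n + δ = 0.02 + 0.11 = 0.13.
Setting f'(k) = n+δ gives 0.38·k^(0.38−1) = 0.13, hence k_gold = (0.38/0.13)^(1/0.62) ≈ 5.6410.
Output: y_gold = k_gold^0.38 = 5.6410^0.38 ≈ 1.9298.

y_gold ≈ 1.930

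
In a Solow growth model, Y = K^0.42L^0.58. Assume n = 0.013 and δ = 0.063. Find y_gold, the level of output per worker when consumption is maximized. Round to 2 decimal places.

n + δ = 0.013 + 0.063 = 0.076.
Setting f'(k) = n+δ gives 0.42·k^(0.42−1) = 0.076, hence k_gold = (0.42/0.076)^(1/0.58) ≈ 19.0573.
Output: y_gold = k_gold^0.42 = 19.0573^0.42 ≈ 3.4485.

y_gold ≈ 3.45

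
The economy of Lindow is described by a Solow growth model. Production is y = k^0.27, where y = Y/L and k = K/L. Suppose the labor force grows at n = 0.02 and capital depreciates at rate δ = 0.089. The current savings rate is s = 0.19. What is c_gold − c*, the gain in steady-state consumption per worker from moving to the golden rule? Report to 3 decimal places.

Δc ≈ 0.026

Break-even investment rate: n + δ = 0.02 + 0.089 = 0.109.
Current steady state (s = 0.19): k* = (0.19/0.109)^(1/0.73) ≈ 2.1408, y* = 2.1408^0.27 ≈ 1.2282, c* = (1−0.19)·1.2282 ≈ 0.9948.
Golden rule sets MPK = n+δ: 0.27·k^(0.27−1) = 0.109, so k_gold = (0.27/0.109)^(1/0.73) ≈ 3.4645.
y_gold = 3.4645^0.27 ≈ 1.3986, c_gold = y_gold − 0.109·k_gold ≈ 1.0210.
Gain: Δc = 1.0210 − 0.9948 ≈ 0.0262.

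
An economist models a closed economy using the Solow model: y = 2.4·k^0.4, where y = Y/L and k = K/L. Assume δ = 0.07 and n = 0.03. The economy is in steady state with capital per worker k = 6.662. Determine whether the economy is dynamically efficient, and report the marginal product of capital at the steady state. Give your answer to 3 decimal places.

dynamically efficient; MPK ≈ 0.308

The effective depreciation rate is n + δ = 0.03 + 0.07 = 0.1.
MPK = 0.4·2.4·k^(0.4−1) = 0.4·2.4·6.662^(-0.6) ≈ 0.3077.
MPK > 0.1, so the economy is dynamically efficient (under-saving).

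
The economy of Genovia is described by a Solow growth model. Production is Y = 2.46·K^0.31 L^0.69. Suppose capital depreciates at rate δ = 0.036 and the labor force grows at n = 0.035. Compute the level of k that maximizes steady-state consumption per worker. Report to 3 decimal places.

Break-even investment rate: n + δ = 0.035 + 0.036 = 0.071.
At the golden rule the marginal product of capital equals n+δ: 0.31·2.46·k^(0.31−1) = 0.071. Solving, k_gold = (0.31·2.46/0.071)^(1/0.69) ≈ 31.2075.

k_gold ≈ 31.207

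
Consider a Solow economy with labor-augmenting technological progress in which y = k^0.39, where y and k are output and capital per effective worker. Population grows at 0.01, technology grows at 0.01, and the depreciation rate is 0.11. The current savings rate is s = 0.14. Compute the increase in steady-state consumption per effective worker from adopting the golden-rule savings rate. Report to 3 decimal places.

Δc ≈ 0.330

n + g + δ = 0.01 + 0.01 + 0.11 = 0.13.
Current steady state (s = 0.14): k* = (0.14/0.13)^(1/0.61) ≈ 1.1292, y* = 1.1292^0.39 ≈ 1.0485, c* = (1−0.14)·1.0485 ≈ 0.9017.
At the golden rule the marginal product of capital equals n+g+δ: 0.39·k^(0.39−1) = 0.13. Solving, k_gold = (0.39/0.13)^(1/0.61) ≈ 6.0557.
y_gold = 6.0557^0.39 ≈ 2.0186, c_gold = y_gold − 0.13·k_gold ≈ 1.2313.
Gain: Δc = 1.2313 − 0.9017 ≈ 0.3296.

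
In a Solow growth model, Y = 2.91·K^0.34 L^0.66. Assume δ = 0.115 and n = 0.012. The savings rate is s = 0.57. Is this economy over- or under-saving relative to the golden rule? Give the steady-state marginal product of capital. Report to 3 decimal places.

over-saving; MPK ≈ 0.076

n + δ = 0.012 + 0.115 = 0.127.
Steady-state k*: s·A·k^0.34 = 0.127·k gives k* = (0.57·2.91/0.127)^(1/0.66) ≈ 49.0744.
MPK = 0.34·2.91·49.0744^(-0.66) ≈ 0.0758.
MPK < n+δ = 0.127, so the economy is dynamically inefficient (over-saving).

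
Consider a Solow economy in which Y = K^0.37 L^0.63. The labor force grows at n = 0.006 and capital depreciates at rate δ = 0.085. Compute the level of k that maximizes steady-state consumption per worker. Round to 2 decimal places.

k_gold ≈ 9.27

The effective depreciation rate is n + δ = 0.006 + 0.085 = 0.091.
Golden rule sets MPK = n+δ: 0.37·k^(0.37−1) = 0.091, so k_gold = (0.37/0.091)^(1/0.63) ≈ 9.2666.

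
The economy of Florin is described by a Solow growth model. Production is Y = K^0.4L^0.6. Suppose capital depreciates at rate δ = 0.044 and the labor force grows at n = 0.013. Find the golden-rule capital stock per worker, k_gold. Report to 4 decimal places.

k_gold ≈ 25.7222

Break-even investment rate: n + δ = 0.013 + 0.044 = 0.057.
At the golden rule the marginal product of capital equals n+δ: 0.4·k^(0.4−1) = 0.057. Solving, k_gold = (0.4/0.057)^(1/0.6) ≈ 25.7222.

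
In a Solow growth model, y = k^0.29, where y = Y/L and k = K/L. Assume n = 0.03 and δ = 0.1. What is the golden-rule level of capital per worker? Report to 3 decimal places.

The effective depreciation rate is n + δ = 0.03 + 0.1 = 0.13.
Setting f'(k) = n+δ gives 0.29·k^(0.29−1) = 0.13, hence k_gold = (0.29/0.13)^(1/0.71) ≈ 3.0959.

k_gold ≈ 3.096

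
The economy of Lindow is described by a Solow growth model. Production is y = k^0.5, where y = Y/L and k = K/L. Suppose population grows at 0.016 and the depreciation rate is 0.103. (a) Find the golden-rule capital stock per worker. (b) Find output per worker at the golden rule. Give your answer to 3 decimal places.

n + δ = 0.016 + 0.103 = 0.119.
At the golden rule the marginal product of capital equals n+δ: 0.5·k^(0.5−1) = 0.119. Solving, k_gold = (0.5/0.119)^(1/0.5) ≈ 17.6541.
y_gold = 17.6541^0.5 ≈ 4.2017.

(a) k_gold ≈ 17.654; (b) y_gold ≈ 4.202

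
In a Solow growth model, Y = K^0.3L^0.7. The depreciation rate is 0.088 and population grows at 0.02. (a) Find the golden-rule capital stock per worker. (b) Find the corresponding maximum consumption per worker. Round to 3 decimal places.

Break-even investment rate: n + δ = 0.02 + 0.088 = 0.108.
Golden rule sets MPK = n+δ: 0.3·k^(0.3−1) = 0.108, so k_gold = (0.3/0.108)^(1/0.7) ≈ 4.3038.
y_gold = 4.3038^0.3 ≈ 1.5494; c_gold = y_gold − 0.108·k_gold ≈ 1.0846.

(a) k_gold ≈ 4.304; (b) c_gold ≈ 1.085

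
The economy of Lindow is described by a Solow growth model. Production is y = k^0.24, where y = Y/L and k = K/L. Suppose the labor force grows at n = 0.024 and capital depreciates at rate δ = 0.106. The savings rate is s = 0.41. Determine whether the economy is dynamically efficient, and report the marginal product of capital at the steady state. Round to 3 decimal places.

dynamically inefficient; MPK ≈ 0.076

The effective depreciation rate is n + δ = 0.024 + 0.106 = 0.13.
Steady-state k*: s·k^0.24 = 0.13·k gives k* = (0.41/0.13)^(1/0.76) ≈ 4.5328.
MPK = 0.24·4.5328^(-0.76) ≈ 0.0761.
MPK < n+δ = 0.13, so the economy is dynamically inefficient (over-saving).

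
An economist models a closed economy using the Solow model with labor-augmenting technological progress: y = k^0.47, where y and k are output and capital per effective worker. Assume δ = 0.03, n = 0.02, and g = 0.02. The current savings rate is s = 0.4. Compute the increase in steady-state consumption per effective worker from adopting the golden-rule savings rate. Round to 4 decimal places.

Break-even investment rate: n + g + δ = 0.02 + 0.02 + 0.03 = 0.07.
Current steady state (s = 0.4): k* = (0.4/0.07)^(1/0.53) ≈ 26.8059, y* = 26.8059^0.47 ≈ 4.6910, c* = (1−0.4)·4.6910 ≈ 2.8146.
At the golden rule the marginal product of capital equals n+g+δ: 0.47·k^(0.47−1) = 0.07. Solving, k_gold = (0.47/0.07)^(1/0.53) ≈ 36.3393.
y_gold = 36.3393^0.47 ≈ 5.4122, c_gold = y_gold − 0.07·k_gold ≈ 2.8685.
Gain: Δc = 2.8685 − 2.8146 ≈ 0.0539.

Δc ≈ 0.0539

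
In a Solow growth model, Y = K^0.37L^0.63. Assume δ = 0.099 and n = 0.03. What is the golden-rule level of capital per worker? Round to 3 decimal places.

k_gold ≈ 5.326

Capital per worker breaks even when investment replaces (n + δ)·k; here n + δ = 0.129.
Golden rule sets MPK = n+δ: 0.37·k^(0.37−1) = 0.129, so k_gold = (0.37/0.129)^(1/0.63) ≈ 5.3256.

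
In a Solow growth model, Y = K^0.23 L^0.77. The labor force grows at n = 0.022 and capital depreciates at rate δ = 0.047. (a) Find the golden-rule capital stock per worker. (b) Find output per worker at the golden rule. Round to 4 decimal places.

The effective depreciation rate is n + δ = 0.022 + 0.047 = 0.069.
At the golden rule the marginal product of capital equals n+δ: 0.23·k^(0.23−1) = 0.069. Solving, k_gold = (0.23/0.069)^(1/0.77) ≈ 4.7760.
y_gold = 4.7760^0.23 ≈ 1.4328.

(a) k_gold ≈ 4.7760; (b) y_gold ≈ 1.4328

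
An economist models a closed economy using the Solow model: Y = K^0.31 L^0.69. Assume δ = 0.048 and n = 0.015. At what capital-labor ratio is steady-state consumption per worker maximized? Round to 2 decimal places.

k_gold ≈ 10.07

n + δ = 0.015 + 0.048 = 0.063.
Setting f'(k) = n+δ gives 0.31·k^(0.31−1) = 0.063, hence k_gold = (0.31/0.063)^(1/0.69) ≈ 10.0677.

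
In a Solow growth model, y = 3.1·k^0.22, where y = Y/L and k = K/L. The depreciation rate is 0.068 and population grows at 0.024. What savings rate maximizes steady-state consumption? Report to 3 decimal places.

n + δ = 0.024 + 0.068 = 0.092.
At the golden rule MPK = n+δ, and in any Cobb-Douglas steady state s = (n+δ)·k/y = MPK·k/y = capital's share 0.22.

s_gold = 0.220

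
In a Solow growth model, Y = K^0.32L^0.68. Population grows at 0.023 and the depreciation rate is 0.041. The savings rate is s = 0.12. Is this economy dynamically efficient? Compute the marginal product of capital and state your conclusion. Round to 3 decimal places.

The effective depreciation rate is n + δ = 0.023 + 0.041 = 0.064.
Steady-state k*: s·k^0.32 = 0.064·k gives k* = (0.12/0.064)^(1/0.68) ≈ 2.5204.
MPK = 0.32·2.5204^(-0.68) ≈ 0.1707.
MPK > n+δ = 0.064, so the economy is dynamically efficient (under-saving).

dynamically efficient; MPK ≈ 0.171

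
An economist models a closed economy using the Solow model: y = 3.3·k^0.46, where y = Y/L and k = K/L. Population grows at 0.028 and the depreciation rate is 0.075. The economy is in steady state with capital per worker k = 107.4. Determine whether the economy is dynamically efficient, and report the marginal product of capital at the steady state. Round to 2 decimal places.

Capital per worker breaks even when investment replaces (n + δ)·k; here n + δ = 0.103.
MPK = 0.46·3.3·k^(0.46−1) = 0.46·3.3·107.4^(-0.54) ≈ 0.1215.
MPK > 0.103, so the economy is dynamically efficient (under-saving).

dynamically efficient; MPK ≈ 0.12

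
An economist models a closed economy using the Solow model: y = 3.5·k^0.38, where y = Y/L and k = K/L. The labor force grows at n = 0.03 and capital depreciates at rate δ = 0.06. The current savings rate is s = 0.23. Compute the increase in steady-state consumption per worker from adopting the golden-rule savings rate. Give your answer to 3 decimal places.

Break-even investment rate: n + δ = 0.03 + 0.06 = 0.09.
Current steady state (s = 0.23): k* = (0.23·3.5/0.09)^(1/0.62) ≈ 34.2581, y* = 3.5·34.2581^0.38 ≈ 13.4054, c* = (1−0.23)·13.4054 ≈ 10.3221.
At the golden rule the marginal product of capital equals n+δ: 0.38·3.5·k^(0.38−1) = 0.09. Solving, k_gold = (0.38·3.5/0.09)^(1/0.62) ≈ 76.9957.
y_gold = 3.5·76.9957^0.38 ≈ 18.2358, c_gold = y_gold − 0.09·k_gold ≈ 11.3062.
Gain: Δc = 11.3062 − 10.3221 ≈ 0.9841.

Δc ≈ 0.984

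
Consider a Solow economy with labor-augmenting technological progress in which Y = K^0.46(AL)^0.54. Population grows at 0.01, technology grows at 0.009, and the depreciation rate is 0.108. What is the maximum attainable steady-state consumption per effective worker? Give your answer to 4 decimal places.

Break-even investment rate: n + g + δ = 0.01 + 0.009 + 0.108 = 0.127.
Setting f'(k) = n+g+δ gives 0.46·k^(0.46−1) = 0.127, hence k_gold = (0.46/0.127)^(1/0.54) ≈ 10.8418.
y_gold = 10.8418^0.46 ≈ 2.9933.
c_gold = y_gold − (n+g+δ)·k_gold = 2.9933 − 0.127·10.8418 ≈ 1.6164.

c_gold ≈ 1.6164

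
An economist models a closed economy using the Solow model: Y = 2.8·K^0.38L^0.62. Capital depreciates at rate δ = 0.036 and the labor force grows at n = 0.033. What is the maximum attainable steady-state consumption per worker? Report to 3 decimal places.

The effective depreciation rate is n + δ = 0.033 + 0.036 = 0.069.
Setting f'(k) = n+δ gives 0.38·2.8·k^(0.38−1) = 0.069, hence k_gold = (0.38·2.8/0.069)^(1/0.62) ≈ 82.4666.
y_gold = 2.8·82.4666^0.38 ≈ 14.9742.
c_gold = y_gold − (n+δ)·k_gold = 14.9742 − 0.069·82.4666 ≈ 9.2840.

c_gold ≈ 9.284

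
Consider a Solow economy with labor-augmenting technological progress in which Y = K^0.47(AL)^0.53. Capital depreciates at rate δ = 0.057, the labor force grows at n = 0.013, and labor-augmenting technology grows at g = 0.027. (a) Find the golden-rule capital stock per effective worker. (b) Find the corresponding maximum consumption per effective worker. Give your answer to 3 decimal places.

Capital per effective worker breaks even when investment replaces (n + g + δ)·k; here n + g + δ = 0.097.
At the golden rule the marginal product of capital equals n+g+δ: 0.47·k^(0.47−1) = 0.097. Solving, k_gold = (0.47/0.097)^(1/0.53) ≈ 19.6367.
y_gold = 19.6367^0.47 ≈ 4.0527; c_gold = y_gold − 0.097·k_gold ≈ 2.1479.

(a) k_gold ≈ 19.637; (b) c_gold ≈ 2.148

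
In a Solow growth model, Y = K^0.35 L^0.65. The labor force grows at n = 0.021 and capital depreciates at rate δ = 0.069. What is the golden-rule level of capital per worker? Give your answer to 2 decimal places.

Break-even investment rate: n + δ = 0.021 + 0.069 = 0.09.
Maximizing c = f(k) − (n+δ)·k gives f'(k) = n+δ, i.e. 0.35·k^(0.35−1) = 0.09, so k_gold = (0.35/0.09)^(1/0.65) ≈ 8.0802.

k_gold ≈ 8.08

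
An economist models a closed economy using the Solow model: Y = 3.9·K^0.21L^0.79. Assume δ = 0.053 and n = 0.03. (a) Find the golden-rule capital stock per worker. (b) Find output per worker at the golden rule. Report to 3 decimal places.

The effective depreciation rate is n + δ = 0.03 + 0.053 = 0.083.
At the golden rule the marginal product of capital equals n+δ: 0.21·3.9·k^(0.21−1) = 0.083. Solving, k_gold = (0.21·3.9/0.083)^(1/0.79) ≈ 18.1338.
y_gold = 3.9·18.1338^0.21 ≈ 7.1672.

(a) k_gold ≈ 18.134; (b) y_gold ≈ 7.167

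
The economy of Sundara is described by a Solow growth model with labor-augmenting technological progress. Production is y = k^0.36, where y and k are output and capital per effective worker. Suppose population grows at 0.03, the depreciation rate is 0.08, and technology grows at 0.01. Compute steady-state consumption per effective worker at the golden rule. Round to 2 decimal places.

c_gold ≈ 1.19

n + g + δ = 0.03 + 0.01 + 0.08 = 0.12.
Setting f'(k) = n+g+δ gives 0.36·k^(0.36−1) = 0.12, hence k_gold = (0.36/0.12)^(1/0.64) ≈ 5.5655.
y_gold = 5.5655^0.36 ≈ 1.8552.
c_gold = y_gold − (n+g+δ)·k_gold = 1.8552 − 0.12·5.5655 ≈ 1.1873.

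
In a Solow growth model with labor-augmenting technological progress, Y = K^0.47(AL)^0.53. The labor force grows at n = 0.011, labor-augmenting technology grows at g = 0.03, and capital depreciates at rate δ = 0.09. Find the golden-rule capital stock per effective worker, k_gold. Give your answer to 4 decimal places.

k_gold ≈ 11.1389

The effective depreciation rate is n + g + δ = 0.011 + 0.03 + 0.09 = 0.131.
Maximizing c = f(k) − (n+g+δ)·k gives f'(k) = n+g+δ, i.e. 0.47·k^(0.47−1) = 0.131, so k_gold = (0.47/0.131)^(1/0.53) ≈ 11.1389.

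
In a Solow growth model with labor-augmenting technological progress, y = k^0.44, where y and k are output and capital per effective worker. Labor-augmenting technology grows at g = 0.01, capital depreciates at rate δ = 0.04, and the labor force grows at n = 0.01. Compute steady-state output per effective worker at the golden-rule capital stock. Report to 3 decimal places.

y_gold ≈ 4.785

The effective depreciation rate is n + g + δ = 0.01 + 0.01 + 0.04 = 0.06.
At the golden rule the marginal product of capital equals n+g+δ: 0.44·k^(0.44−1) = 0.06. Solving, k_gold = (0.44/0.06)^(1/0.56) ≈ 35.0898.
Output: y_gold = k_gold^0.44 = 35.0898^0.44 ≈ 4.7850.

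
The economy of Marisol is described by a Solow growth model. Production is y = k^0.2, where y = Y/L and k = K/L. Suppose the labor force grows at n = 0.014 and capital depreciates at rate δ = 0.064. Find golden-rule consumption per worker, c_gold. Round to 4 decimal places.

Break-even investment rate: n + δ = 0.014 + 0.064 = 0.078.
Golden rule sets MPK = n+δ: 0.2·k^(0.2−1) = 0.078, so k_gold = (0.2/0.078)^(1/0.8) ≈ 3.2447.
y_gold = 3.2447^0.2 ≈ 1.2654.
c_gold = y_gold − (n+δ)·k_gold = 1.2654 − 0.078·3.2447 ≈ 1.0123.

c_gold ≈ 1.0123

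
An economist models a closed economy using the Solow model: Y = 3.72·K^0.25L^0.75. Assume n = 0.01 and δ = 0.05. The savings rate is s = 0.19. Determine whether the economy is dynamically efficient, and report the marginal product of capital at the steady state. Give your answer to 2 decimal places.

dynamically efficient; MPK ≈ 0.08

Capital per worker breaks even when investment replaces (n + δ)·k; here n + δ = 0.06.
Steady-state k*: s·A·k^0.25 = 0.06·k gives k* = (0.19·3.72/0.06)^(1/0.75) ≈ 26.8036.
MPK = 0.25·3.72·26.8036^(-0.75) ≈ 0.0789.
MPK > n+δ = 0.06, so the economy is dynamically efficient (under-saving).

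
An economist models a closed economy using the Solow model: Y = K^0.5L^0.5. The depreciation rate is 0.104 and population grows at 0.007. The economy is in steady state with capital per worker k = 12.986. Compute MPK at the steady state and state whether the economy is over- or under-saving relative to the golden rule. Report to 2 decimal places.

Break-even investment rate: n + δ = 0.007 + 0.104 = 0.111.
MPK = 0.5·k^(0.5−1) = 0.5·12.986^(-0.5) ≈ 0.1387.
MPK > 0.111, so the economy is dynamically efficient (under-saving).

under-saving; MPK ≈ 0.14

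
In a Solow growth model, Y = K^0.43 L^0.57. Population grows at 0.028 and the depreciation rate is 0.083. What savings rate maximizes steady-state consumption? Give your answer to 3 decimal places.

s_gold = 0.430

Capital per worker breaks even when investment replaces (n + δ)·k; here n + δ = 0.111.
At the golden rule MPK = n+δ, and in any Cobb-Douglas steady state s = (n+δ)·k/y = MPK·k/y = capital's share 0.43.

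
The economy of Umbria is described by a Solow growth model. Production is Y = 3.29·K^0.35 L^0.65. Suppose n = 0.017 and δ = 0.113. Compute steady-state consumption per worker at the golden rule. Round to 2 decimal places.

Capital per worker breaks even when investment replaces (n + δ)·k; here n + δ = 0.13.
Golden rule sets MPK = n+δ: 0.35·3.29·k^(0.35−1) = 0.13, so k_gold = (0.35·3.29/0.13)^(1/0.65) ≈ 28.6692.
y_gold = 3.29·28.6692^0.35 ≈ 10.6486.
c_gold = y_gold − (n+δ)·k_gold = 10.6486 − 0.13·28.6692 ≈ 6.9216.

c_gold ≈ 6.92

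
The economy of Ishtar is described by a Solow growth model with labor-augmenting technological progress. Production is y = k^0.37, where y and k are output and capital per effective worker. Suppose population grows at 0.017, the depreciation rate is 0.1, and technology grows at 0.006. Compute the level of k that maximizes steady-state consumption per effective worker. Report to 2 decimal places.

Capital per effective worker breaks even when investment replaces (n + g + δ)·k; here n + g + δ = 0.123.
At the golden rule the marginal product of capital equals n+g+δ: 0.37·k^(0.37−1) = 0.123. Solving, k_gold = (0.37/0.123)^(1/0.63) ≈ 5.7438.

k_gold ≈ 5.74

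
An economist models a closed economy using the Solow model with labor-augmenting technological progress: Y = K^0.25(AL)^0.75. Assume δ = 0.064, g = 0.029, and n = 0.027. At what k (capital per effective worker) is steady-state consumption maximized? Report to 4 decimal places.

n + g + δ = 0.027 + 0.029 + 0.064 = 0.12.
Setting f'(k) = n+g+δ gives 0.25·k^(0.25−1) = 0.12, hence k_gold = (0.25/0.12)^(1/0.75) ≈ 2.6608.

k_gold ≈ 2.6608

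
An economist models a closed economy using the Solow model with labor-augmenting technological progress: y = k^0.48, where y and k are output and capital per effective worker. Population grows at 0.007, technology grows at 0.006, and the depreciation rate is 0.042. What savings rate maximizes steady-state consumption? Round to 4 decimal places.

s_gold = 0.4800

n + g + δ = 0.007 + 0.006 + 0.042 = 0.055.
At the golden rule MPK = n+g+δ, and in any Cobb-Douglas steady state s = (n+g+δ)·k/y = MPK·k/y = capital's share 0.48.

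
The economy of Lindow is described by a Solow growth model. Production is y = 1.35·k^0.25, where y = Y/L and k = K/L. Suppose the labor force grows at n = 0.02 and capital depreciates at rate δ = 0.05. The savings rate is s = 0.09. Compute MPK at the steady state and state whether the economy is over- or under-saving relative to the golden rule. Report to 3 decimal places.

under-saving; MPK ≈ 0.194

The effective depreciation rate is n + δ = 0.02 + 0.05 = 0.07.
Steady-state k*: s·A·k^0.25 = 0.07·k gives k* = (0.09·1.35/0.07)^(1/0.75) ≈ 2.0860.
MPK = 0.25·1.35·2.0860^(-0.75) ≈ 0.1944.
MPK > n+δ = 0.07, so the economy is dynamically efficient (under-saving).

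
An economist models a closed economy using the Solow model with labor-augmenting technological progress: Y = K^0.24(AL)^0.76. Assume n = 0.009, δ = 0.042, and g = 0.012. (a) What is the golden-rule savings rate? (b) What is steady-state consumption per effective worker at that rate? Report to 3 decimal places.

Break-even investment rate: n + g + δ = 0.009 + 0.012 + 0.042 = 0.063.
For Cobb-Douglas, s_gold equals capital's share: s_gold = 0.24.
Golden rule sets MPK = n+g+δ: 0.24·k^(0.24−1) = 0.063, so k_gold = (0.24/0.063)^(1/0.76) ≈ 5.8117.
y_gold = 5.8117^0.24 ≈ 1.5256; c_gold = (1−0.24)·y_gold ≈ 1.1594.

(a) s_gold = 0.240; (b) c_gold ≈ 1.159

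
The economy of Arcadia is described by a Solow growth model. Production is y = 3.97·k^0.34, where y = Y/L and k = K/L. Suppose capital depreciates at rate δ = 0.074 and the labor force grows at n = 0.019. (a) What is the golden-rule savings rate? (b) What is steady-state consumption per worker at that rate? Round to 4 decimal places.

(a) s_gold = 0.3400; (b) c_gold ≈ 10.3951

The effective depreciation rate is n + δ = 0.019 + 0.074 = 0.093.
For Cobb-Douglas, s_gold equals capital's share: s_gold = 0.34.
Setting f'(k) = n+δ gives 0.34·3.97·k^(0.34−1) = 0.093, hence k_gold = (0.34·3.97/0.093)^(1/0.66) ≈ 57.5814.
y_gold = 3.97·57.5814^0.34 ≈ 15.7502; c_gold = (1−0.34)·y_gold ≈ 10.3951.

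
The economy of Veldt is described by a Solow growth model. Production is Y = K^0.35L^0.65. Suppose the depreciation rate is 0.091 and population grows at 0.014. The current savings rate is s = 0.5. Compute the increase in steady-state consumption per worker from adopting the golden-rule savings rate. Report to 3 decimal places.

Δc ≈ 0.084

Capital per worker breaks even when investment replaces (n + δ)·k; here n + δ = 0.105.
Current steady state (s = 0.5): k* = (0.5/0.105)^(1/0.65) ≈ 11.0342, y* = 11.0342^0.35 ≈ 2.3172, c* = (1−0.5)·2.3172 ≈ 1.1586.
Golden rule sets MPK = n+δ: 0.35·k^(0.35−1) = 0.105, so k_gold = (0.35/0.105)^(1/0.65) ≈ 6.3742.
y_gold = 6.3742^0.35 ≈ 1.9123, c_gold = y_gold − 0.105·k_gold ≈ 1.2430.
Gain: Δc = 1.2430 − 1.1586 ≈ 0.0844.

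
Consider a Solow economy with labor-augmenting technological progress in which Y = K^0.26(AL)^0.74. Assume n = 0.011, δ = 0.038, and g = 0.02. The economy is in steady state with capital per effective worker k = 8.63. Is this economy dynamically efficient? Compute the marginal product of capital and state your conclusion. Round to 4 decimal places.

dynamically inefficient; MPK ≈ 0.0528

The effective depreciation rate is n + g + δ = 0.011 + 0.02 + 0.038 = 0.069.
MPK = 0.26·k^(0.26−1) = 0.26·8.63^(-0.74) ≈ 0.0528.
MPK < 0.069, so the economy is dynamically inefficient (over-saving).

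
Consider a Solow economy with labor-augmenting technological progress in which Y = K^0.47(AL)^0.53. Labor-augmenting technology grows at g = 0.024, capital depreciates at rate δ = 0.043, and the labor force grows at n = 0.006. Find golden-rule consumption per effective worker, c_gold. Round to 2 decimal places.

c_gold ≈ 2.76

The effective depreciation rate is n + g + δ = 0.006 + 0.024 + 0.043 = 0.073.
Setting f'(k) = n+g+δ gives 0.47·k^(0.47−1) = 0.073, hence k_gold = (0.47/0.073)^(1/0.53) ≈ 33.5730.
y_gold = 33.5730^0.47 ≈ 5.2145.
c_gold = y_gold − (n+g+δ)·k_gold = 5.2145 − 0.073·33.5730 ≈ 2.7637.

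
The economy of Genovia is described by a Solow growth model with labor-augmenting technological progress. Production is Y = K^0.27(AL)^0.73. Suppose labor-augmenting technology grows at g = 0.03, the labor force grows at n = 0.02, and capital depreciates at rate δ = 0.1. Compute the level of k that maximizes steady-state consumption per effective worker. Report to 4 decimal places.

Capital per effective worker breaks even when investment replaces (n + g + δ)·k; here n + g + δ = 0.15.
At the golden rule the marginal product of capital equals n+g+δ: 0.27·k^(0.27−1) = 0.15. Solving, k_gold = (0.27/0.15)^(1/0.73) ≈ 2.2371.

k_gold ≈ 2.2371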